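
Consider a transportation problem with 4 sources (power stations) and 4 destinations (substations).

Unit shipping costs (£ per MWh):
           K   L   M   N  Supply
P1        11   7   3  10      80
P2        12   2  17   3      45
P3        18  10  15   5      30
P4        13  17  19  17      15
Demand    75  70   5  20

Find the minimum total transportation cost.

1265

A cheapest plan:
  P1–K: 60 MWh
  P1–L: 15 MWh
  P1–M: 5 MWh
  P2–L: 45 MWh
  P3–L: 10 MWh
  P3–N: 20 MWh
  P4–K: 15 MWh
Total cost = £1265.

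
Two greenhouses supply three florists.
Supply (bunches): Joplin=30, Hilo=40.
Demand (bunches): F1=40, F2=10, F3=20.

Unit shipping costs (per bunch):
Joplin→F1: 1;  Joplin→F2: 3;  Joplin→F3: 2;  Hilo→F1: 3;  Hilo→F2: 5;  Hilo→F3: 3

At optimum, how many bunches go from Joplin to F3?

0

The minimum-cost plan:
  Joplin->F1: 20 bunches
  Joplin->F2: 10 bunches
  Hilo->F1: 20 bunches
  Hilo->F3: 20 bunches
Total cost = 170.
The route Joplin→F3 is not used.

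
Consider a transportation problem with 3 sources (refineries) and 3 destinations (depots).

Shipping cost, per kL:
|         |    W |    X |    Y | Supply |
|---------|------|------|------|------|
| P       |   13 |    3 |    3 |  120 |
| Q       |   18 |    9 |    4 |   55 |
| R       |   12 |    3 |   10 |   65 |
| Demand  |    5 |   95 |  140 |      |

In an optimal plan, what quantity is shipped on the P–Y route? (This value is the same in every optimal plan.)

85

Solving gives:
  P→X: 35 × 3 = 105
  P→Y: 85 × 3 = 255
  Q→Y: 55 × 4 = 220
  R→W: 5 × 12 = 60
  R→X: 60 × 3 = 180
Total cost = 820.
So P→Y carries 85 kL.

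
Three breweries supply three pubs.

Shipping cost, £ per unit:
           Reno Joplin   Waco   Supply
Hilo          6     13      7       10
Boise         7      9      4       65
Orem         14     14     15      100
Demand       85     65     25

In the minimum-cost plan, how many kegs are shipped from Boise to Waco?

The minimum-cost plan:
  Hilo->Reno: 10 × £6 = £60
  Boise->Reno: 40 × £7 = £280
  Boise->Waco: 25 × £4 = £100
  Orem->Reno: 35 × £14 = £490
  Orem->Joplin: 65 × £14 = £910
Total cost = £1840.
So Boise→Waco carries 25 kegs.

25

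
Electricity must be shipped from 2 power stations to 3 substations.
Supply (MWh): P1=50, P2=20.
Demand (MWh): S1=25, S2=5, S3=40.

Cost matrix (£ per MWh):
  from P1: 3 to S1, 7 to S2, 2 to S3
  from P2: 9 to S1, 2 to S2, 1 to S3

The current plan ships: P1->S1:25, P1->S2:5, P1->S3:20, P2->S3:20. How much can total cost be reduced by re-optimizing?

Current plan cost = 25·3 + 5·7 + 20·2 + 20·1 = £170.
Optimal plan:
  P1->S1: 25 × £3 = £75
  P1->S3: 25 × £2 = £50
  P2->S2: 5 × £2 = £10
  P2->S3: 15 × £1 = £15
Optimal cost = £150.
Saving = 170 − 150 = £20.

20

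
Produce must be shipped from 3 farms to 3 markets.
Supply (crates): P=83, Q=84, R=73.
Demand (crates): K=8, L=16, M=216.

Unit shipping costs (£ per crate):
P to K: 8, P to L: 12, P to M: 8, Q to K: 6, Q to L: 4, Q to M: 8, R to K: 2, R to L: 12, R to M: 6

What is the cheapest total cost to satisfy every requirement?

An optimal shipping plan:
  P->M: 83 crates
  Q->L: 16 crates
  Q->M: 68 crates
  R->K: 8 crates
  R->M: 65 crates
Total cost = £1678.
(Supply check: P ships 83; Q ships 84; R ships 73.)

1678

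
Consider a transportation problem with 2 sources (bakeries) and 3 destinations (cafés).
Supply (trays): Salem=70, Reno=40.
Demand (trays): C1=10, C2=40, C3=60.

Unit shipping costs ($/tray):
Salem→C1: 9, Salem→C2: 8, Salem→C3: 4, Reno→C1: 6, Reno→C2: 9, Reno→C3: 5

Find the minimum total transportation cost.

A cheapest plan:
  Salem->C2: 40 × $8 = $320
  Salem->C3: 30 × $4 = $120
  Reno->C1: 10 × $6 = $60
  Reno->C3: 30 × $5 = $150
Total = 320 + 120 + 60 + 150 = $650.

650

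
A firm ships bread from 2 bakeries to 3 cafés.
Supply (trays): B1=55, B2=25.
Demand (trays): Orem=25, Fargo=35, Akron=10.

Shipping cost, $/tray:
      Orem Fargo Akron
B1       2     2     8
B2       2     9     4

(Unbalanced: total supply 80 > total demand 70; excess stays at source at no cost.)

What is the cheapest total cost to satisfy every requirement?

160

One minimum-cost allocation:
  B1→Orem: 20 trays
  B1→Fargo: 35 trays
  B2→Orem: 5 trays
  B2→Akron: 10 trays
Total cost = $160.
(Supply check: B1 ships 55; B2 ships 15.)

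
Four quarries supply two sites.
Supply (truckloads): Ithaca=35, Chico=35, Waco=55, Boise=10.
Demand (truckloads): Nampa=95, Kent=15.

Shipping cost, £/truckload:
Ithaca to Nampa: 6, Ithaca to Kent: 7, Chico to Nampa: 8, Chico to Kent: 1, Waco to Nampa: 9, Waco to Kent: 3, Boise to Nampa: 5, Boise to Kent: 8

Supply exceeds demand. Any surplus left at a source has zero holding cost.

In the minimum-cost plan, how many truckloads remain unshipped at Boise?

An optimal plan:
  Ithaca→Nampa: 35 truckloads
  Chico→Nampa: 20 truckloads
  Chico→Kent: 15 truckloads
  Waco→Nampa: 30 truckloads
  Boise→Nampa: 10 truckloads
Total cost = £705.
Boise ships 10 of its 10, leaving 0.

0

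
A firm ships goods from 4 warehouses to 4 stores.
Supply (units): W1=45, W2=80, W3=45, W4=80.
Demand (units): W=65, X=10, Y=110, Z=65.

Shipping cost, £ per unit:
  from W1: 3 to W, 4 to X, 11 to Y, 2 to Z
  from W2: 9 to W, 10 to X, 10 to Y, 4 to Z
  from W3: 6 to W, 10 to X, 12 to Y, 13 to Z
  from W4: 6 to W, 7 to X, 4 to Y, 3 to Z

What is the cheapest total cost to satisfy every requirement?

One minimum-cost allocation:
  W1 to W: 20 units
  W1 to X: 10 units
  W1 to Z: 15 units
  W2 to Y: 30 units
  W2 to Z: 50 units
  W3 to W: 45 units
  W4 to Y: 80 units
Total cost = £1220.
(Supply check: W1 ships 45; W2 ships 80; W3 ships 45; W4 ships 80.)

1220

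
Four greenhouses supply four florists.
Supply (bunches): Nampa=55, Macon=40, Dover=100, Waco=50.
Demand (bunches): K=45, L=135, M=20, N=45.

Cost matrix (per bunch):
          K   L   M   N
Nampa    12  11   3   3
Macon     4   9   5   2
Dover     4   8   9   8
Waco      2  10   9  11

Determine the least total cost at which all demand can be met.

1395

Optimal allocation:
  Nampa–M: 20 × 3 = 60
  Nampa–N: 35 × 3 = 105
  Macon–L: 30 × 9 = 270
  Macon–N: 10 × 2 = 20
  Dover–L: 100 × 8 = 800
  Waco–K: 45 × 2 = 90
  Waco–L: 5 × 10 = 50
Total = 60 + 105 + 270 + 20 + 800 + 90 + 50 = 1395.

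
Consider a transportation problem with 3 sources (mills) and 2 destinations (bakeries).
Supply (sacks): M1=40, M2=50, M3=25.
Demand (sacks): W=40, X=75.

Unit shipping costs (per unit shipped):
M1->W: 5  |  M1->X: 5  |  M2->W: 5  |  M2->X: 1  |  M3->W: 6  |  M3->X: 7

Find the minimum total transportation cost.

An optimal shipping plan:
  M1–W: 15 × 5 = 75
  M1–X: 25 × 5 = 125
  M2–X: 50 × 1 = 50
  M3–W: 25 × 6 = 150
Total = 75 + 125 + 50 + 150 = 400.
(Supply check: M1 ships 40; M2 ships 50; M3 ships 25.)

400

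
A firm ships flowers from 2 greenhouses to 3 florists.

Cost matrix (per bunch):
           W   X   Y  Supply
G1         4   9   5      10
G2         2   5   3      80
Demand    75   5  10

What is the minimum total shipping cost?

Optimal allocation:
  G1->W: 10 × 4 = 40
  G2->W: 65 × 2 = 130
  G2->X: 5 × 5 = 25
  G2->Y: 10 × 3 = 30
Total = 40 + 130 + 25 + 30 = 225.
(Supply check: G1 ships 10; G2 ships 80.)

225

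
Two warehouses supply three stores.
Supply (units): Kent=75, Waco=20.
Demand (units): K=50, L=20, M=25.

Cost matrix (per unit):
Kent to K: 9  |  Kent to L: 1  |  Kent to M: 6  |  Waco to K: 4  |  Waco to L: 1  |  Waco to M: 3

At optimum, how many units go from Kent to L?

Solving gives:
  Kent→K: 30 × 9 = 270
  Kent→L: 20 × 1 = 20
  Kent→M: 25 × 6 = 150
  Waco→K: 20 × 4 = 80
Total cost = 520.
So Kent→L carries 20 units.

20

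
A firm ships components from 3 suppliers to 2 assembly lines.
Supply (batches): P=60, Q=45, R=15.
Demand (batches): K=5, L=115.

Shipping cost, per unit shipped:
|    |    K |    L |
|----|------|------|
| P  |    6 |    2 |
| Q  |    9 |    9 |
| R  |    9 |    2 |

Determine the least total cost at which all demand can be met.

One minimum-cost allocation:
  P→L: 60 × 2 = 120
  Q→K: 5 × 9 = 45
  Q→L: 40 × 9 = 360
  R→L: 15 × 2 = 30
Total = 120 + 45 + 360 + 30 = 555.

555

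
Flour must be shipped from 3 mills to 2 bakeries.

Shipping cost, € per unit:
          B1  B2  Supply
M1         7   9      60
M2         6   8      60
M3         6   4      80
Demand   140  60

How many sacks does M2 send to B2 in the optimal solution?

Optimal shipments:
  M1->B1: 60 × €7 = €420
  M2->B1: 60 × €6 = €360
  M3->B1: 20 × €6 = €120
  M3->B2: 60 × €4 = €240
Total cost = €1140.
The route M2→B2 is not used.

0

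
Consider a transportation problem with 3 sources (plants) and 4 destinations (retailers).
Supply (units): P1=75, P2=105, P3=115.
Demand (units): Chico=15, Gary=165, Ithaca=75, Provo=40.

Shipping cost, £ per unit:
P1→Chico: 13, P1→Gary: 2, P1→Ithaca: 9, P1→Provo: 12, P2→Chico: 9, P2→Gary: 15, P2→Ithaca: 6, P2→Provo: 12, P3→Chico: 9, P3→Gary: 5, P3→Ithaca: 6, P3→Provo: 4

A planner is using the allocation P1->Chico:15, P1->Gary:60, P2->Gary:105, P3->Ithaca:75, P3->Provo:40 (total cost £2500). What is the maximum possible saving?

1035

Current plan cost = 15·13 + 60·2 + 105·15 + 75·6 + 40·4 = £2500.
Optimal plan:
  P1–Gary: 75 × £2 = £150
  P2–Chico: 15 × £9 = £135
  P2–Ithaca: 75 × £6 = £450
  P2–Provo: 15 × £12 = £180
  P3–Gary: 90 × £5 = £450
  P3–Provo: 25 × £4 = £100
Optimal cost = £1465.
Saving = 2500 − 1465 = £1035.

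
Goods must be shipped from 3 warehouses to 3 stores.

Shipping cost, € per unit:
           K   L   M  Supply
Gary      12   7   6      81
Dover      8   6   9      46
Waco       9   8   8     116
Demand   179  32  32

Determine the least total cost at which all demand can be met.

An optimal shipping plan:
  Gary->K: 17 units
  Gary->L: 32 units
  Gary->M: 32 units
  Dover->K: 46 units
  Waco->K: 116 units
Total cost = €2032.
(Supply check: Gary ships 81; Dover ships 46; Waco ships 116.)

2032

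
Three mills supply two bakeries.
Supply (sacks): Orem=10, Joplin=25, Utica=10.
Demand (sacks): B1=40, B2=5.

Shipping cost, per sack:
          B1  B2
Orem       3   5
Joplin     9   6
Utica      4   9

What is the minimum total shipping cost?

280

One minimum-cost allocation:
  Orem–B1: 10 × 3 = 30
  Joplin–B1: 20 × 9 = 180
  Joplin–B2: 5 × 6 = 30
  Utica–B1: 10 × 4 = 40
Total = 30 + 180 + 30 + 40 = 280.
(Supply check: Orem ships 10; Joplin ships 25; Utica ships 10.)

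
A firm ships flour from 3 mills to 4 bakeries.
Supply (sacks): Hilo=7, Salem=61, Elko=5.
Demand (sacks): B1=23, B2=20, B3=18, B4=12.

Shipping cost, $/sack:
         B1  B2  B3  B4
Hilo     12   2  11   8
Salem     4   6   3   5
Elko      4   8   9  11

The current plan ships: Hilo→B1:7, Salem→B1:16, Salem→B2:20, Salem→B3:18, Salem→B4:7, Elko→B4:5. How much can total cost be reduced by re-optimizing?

Current plan cost = 7·12 + 16·4 + 20·6 + 18·3 + 7·5 + 5·11 = $412.
Optimal plan:
  Hilo->B2: 7 × $2 = $14
  Salem->B1: 18 × $4 = $72
  Salem->B2: 13 × $6 = $78
  Salem->B3: 18 × $3 = $54
  Salem->B4: 12 × $5 = $60
  Elko->B1: 5 × $4 = $20
Optimal cost = $298.
Saving = 412 − 298 = $114.

114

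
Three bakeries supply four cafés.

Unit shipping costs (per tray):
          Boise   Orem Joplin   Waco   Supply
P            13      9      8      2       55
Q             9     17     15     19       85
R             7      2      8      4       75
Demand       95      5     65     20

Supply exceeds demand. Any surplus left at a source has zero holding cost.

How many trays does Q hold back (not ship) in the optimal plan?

30

An optimal plan:
  P->Joplin: 35 trays
  P->Waco: 20 trays
  Q->Boise: 55 trays
  R->Boise: 40 trays
  R->Orem: 5 trays
  R->Joplin: 30 trays
Total cost = 1345.
Q ships 55 of its 85, leaving 30.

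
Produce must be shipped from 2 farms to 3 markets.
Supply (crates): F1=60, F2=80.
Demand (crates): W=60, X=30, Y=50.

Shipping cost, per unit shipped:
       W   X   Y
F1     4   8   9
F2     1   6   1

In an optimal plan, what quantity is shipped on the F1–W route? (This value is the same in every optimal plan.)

Optimal shipments:
  F1→W: 30 × 4 = 120
  F1→X: 30 × 8 = 240
  F2→W: 30 × 1 = 30
  F2→Y: 50 × 1 = 50
Total cost = 440.
So F1→W carries 30 crates.

30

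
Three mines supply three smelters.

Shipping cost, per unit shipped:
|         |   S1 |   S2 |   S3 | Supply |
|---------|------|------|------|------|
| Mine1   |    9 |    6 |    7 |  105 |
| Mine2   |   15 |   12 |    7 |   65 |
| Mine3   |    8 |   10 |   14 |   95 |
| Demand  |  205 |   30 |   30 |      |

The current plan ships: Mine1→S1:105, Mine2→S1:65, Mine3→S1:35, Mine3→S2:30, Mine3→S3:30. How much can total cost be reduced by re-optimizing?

Current plan cost = 105·9 + 65·15 + 35·8 + 30·10 + 30·14 = 2920.
Optimal plan:
  Mine1→S1: 75 × 9 = 675
  Mine1→S2: 30 × 6 = 180
  Mine2→S1: 35 × 15 = 525
  Mine2→S3: 30 × 7 = 210
  Mine3→S1: 95 × 8 = 760
Optimal cost = 2350.
Saving = 2920 − 2350 = 570.

570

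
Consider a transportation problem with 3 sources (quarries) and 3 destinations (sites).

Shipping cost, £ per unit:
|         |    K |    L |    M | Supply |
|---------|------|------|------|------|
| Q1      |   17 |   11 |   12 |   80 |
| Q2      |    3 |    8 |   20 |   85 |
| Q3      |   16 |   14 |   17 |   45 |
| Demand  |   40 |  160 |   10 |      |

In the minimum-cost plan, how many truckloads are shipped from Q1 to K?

Optimal shipments:
  Q1->L: 70 × £11 = £770
  Q1->M: 10 × £12 = £120
  Q2->K: 40 × £3 = £120
  Q2->L: 45 × £8 = £360
  Q3->L: 45 × £14 = £630
Total cost = £2000.
The route Q1→K is not used.

0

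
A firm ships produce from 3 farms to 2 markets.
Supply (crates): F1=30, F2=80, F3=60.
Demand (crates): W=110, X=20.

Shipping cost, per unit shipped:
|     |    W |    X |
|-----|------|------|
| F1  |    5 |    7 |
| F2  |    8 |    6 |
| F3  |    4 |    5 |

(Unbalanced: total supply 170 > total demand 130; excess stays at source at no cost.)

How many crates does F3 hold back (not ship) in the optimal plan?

Minimum-cost shipments:
  F1→W: 30 × 5 = 150
  F2→W: 20 × 8 = 160
  F2→X: 20 × 6 = 120
  F3→W: 60 × 4 = 240
Total cost = 670.
F3 ships 60 of its 60, leaving 0.

0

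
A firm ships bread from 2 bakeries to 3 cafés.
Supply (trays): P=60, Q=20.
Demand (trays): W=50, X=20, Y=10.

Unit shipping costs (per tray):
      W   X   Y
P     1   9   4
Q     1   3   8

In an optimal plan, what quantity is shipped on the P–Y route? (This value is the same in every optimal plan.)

Solving gives:
  P to W: 50 × 1 = 50
  P to Y: 10 × 4 = 40
  Q to X: 20 × 3 = 60
Total cost = 150.
So P→Y carries 10 trays.

10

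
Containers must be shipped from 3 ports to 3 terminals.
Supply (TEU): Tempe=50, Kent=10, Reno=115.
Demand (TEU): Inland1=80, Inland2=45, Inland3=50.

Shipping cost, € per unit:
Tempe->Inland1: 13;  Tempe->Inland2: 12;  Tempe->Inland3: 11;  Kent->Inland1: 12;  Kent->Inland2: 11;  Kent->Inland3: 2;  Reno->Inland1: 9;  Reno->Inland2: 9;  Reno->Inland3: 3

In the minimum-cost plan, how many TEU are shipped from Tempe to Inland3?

0

Solving gives:
  Tempe->Inland1: 5 × €13 = €65
  Tempe->Inland2: 45 × €12 = €540
  Kent->Inland3: 10 × €2 = €20
  Reno->Inland1: 75 × €9 = €675
  Reno->Inland3: 40 × €3 = €120
Total cost = €1420.
The route Tempe→Inland3 is not used.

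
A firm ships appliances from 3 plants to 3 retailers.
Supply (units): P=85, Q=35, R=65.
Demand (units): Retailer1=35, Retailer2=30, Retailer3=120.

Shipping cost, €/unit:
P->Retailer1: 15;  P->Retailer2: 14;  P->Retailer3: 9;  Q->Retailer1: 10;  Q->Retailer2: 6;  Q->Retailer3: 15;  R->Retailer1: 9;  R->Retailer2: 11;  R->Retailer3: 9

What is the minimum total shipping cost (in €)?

A cheapest plan:
  P–Retailer3: 85 × €9 = €765
  Q–Retailer1: 5 × €10 = €50
  Q–Retailer2: 30 × €6 = €180
  R–Retailer1: 30 × €9 = €270
  R–Retailer3: 35 × €9 = €315
Total = 765 + 50 + 180 + 270 + 315 = €1580.

1580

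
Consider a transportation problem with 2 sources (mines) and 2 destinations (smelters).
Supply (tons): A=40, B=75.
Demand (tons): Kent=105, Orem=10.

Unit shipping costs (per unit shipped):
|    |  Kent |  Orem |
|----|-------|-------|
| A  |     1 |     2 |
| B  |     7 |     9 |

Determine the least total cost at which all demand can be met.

575

A cheapest plan:
  A->Kent: 30 tons
  A->Orem: 10 tons
  B->Kent: 75 tons
Total cost = 575.
(Supply check: A ships 40; B ships 75.)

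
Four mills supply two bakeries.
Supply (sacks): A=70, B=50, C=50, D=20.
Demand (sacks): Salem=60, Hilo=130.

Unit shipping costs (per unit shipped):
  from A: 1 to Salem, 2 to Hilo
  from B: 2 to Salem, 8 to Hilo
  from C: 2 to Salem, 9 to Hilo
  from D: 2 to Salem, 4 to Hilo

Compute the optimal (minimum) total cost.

An optimal shipping plan:
  A->Hilo: 70 × 2 = 140
  B->Salem: 10 × 2 = 20
  B->Hilo: 40 × 8 = 320
  C->Salem: 50 × 2 = 100
  D->Hilo: 20 × 4 = 80
Total = 140 + 20 + 320 + 100 + 80 = 660.

660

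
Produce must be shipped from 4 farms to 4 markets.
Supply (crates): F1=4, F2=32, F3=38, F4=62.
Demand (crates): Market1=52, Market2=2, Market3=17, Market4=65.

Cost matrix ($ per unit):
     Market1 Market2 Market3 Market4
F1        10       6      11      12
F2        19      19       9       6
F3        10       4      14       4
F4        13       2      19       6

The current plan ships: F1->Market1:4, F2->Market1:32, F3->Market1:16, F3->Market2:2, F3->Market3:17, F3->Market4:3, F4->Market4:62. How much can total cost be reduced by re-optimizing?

Current plan cost = 4·10 + 32·19 + 16·10 + 2·4 + 17·14 + 3·4 + 62·6 = $1438.
Optimal plan:
  F1 to Market1: 4 crates
  F2 to Market3: 17 crates
  F2 to Market4: 15 crates
  F3 to Market1: 38 crates
  F4 to Market1: 10 crates
  F4 to Market2: 2 crates
  F4 to Market4: 50 crates
Optimal cost = $1097.
Saving = 1438 − 1097 = $341.

341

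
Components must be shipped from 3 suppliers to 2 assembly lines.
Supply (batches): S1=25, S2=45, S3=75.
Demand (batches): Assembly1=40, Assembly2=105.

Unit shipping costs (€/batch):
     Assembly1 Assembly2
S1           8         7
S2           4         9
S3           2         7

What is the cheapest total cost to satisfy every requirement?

905

An optimal shipping plan:
  S1 to Assembly2: 25 × €7 = €175
  S2 to Assembly1: 40 × €4 = €160
  S2 to Assembly2: 5 × €9 = €45
  S3 to Assembly2: 75 × €7 = €525
Total = 175 + 160 + 45 + 525 = €905.
(Supply check: S1 ships 25; S2 ships 45; S3 ships 75.)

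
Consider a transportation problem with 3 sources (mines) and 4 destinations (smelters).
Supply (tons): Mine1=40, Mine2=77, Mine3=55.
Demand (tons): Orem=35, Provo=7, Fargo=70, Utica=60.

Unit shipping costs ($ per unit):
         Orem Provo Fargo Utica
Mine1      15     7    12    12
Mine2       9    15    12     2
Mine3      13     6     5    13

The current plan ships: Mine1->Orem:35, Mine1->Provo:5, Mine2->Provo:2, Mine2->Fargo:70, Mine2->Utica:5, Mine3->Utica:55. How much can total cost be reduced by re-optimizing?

1108

Current plan cost = 35·15 + 5·7 + 2·15 + 70·12 + 5·2 + 55·13 = $2155.
Optimal plan:
  Mine1–Orem: 18 × $15 = $270
  Mine1–Provo: 7 × $7 = $49
  Mine1–Fargo: 15 × $12 = $180
  Mine2–Orem: 17 × $9 = $153
  Mine2–Utica: 60 × $2 = $120
  Mine3–Fargo: 55 × $5 = $275
Optimal cost = $1047.
Saving = 2155 − 1047 = $1108.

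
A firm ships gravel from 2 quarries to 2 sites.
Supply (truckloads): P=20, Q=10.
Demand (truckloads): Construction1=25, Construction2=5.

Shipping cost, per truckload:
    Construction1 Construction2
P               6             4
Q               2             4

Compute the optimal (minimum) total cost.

Optimal allocation:
  P–Construction1: 15 × 6 = 90
  P–Construction2: 5 × 4 = 20
  Q–Construction1: 10 × 2 = 20
Total = 90 + 20 + 20 = 130.
(Supply check: P ships 20; Q ships 10.)

130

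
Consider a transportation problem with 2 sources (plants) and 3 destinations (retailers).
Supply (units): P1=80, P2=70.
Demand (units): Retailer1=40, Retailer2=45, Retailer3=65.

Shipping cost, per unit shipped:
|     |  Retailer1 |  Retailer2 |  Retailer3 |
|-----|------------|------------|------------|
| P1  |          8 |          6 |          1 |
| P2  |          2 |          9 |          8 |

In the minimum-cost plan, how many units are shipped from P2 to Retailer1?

The minimum-cost plan:
  P1 to Retailer2: 15 × 6 = 90
  P1 to Retailer3: 65 × 1 = 65
  P2 to Retailer1: 40 × 2 = 80
  P2 to Retailer2: 30 × 9 = 270
Total cost = 505.
So P2→Retailer1 carries 40 units.

40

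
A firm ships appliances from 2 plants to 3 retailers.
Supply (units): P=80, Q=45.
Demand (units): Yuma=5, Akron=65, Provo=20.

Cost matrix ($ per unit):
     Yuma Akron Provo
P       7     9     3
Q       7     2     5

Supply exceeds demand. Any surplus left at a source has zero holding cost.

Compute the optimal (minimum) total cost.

365

An optimal shipping plan:
  P→Yuma: 5 units
  P→Akron: 20 units
  P→Provo: 20 units
  Q→Akron: 45 units
Total cost = $365.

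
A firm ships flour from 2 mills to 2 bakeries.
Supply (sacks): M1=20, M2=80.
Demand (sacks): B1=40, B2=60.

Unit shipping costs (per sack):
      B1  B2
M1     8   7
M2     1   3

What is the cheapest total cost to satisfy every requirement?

One minimum-cost allocation:
  M1→B2: 20 × 7 = 140
  M2→B1: 40 × 1 = 40
  M2→B2: 40 × 3 = 120
Total = 140 + 40 + 120 = 300.

300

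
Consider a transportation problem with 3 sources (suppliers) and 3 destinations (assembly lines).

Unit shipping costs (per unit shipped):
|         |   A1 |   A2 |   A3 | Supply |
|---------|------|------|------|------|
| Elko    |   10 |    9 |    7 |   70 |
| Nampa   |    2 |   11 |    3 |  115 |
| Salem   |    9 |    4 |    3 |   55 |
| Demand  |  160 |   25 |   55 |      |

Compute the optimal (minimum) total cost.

An optimal shipping plan:
  Elko–A1: 45 × 10 = 450
  Elko–A3: 25 × 7 = 175
  Nampa–A1: 115 × 2 = 230
  Salem–A2: 25 × 4 = 100
  Salem–A3: 30 × 3 = 90
Total = 450 + 175 + 230 + 100 + 90 = 1045.

1045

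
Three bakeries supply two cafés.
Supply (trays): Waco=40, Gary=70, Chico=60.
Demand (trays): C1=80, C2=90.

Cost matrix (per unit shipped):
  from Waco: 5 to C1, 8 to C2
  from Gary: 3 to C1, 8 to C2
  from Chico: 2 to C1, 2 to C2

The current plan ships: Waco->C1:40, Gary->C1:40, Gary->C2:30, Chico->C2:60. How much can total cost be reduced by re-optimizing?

60

Current plan cost = 40·5 + 40·3 + 30·8 + 60·2 = 680.
Optimal plan:
  Waco to C1: 10 × 5 = 50
  Waco to C2: 30 × 8 = 240
  Gary to C1: 70 × 3 = 210
  Chico to C2: 60 × 2 = 120
Optimal cost = 620.
Saving = 680 − 620 = 60.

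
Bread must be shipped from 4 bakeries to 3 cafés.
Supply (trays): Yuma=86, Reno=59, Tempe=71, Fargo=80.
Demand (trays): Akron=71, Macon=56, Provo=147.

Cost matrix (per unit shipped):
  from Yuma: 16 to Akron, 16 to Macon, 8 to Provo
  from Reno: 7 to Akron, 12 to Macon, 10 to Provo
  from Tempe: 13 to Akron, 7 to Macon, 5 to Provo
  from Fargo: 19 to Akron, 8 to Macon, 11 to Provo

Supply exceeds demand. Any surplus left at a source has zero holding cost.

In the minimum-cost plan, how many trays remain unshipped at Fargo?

An optimal plan:
  Yuma–Akron: 12 × 16 = 192
  Yuma–Provo: 74 × 8 = 592
  Reno–Akron: 59 × 7 = 413
  Tempe–Provo: 71 × 5 = 355
  Fargo–Macon: 56 × 8 = 448
  Fargo–Provo: 2 × 11 = 22
Total cost = 2022.
Fargo ships 58 of its 80, leaving 22.

22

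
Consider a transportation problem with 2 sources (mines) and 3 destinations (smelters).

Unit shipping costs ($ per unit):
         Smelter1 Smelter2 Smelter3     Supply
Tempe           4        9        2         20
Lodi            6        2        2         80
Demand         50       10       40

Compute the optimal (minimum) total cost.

360

One minimum-cost allocation:
  Tempe->Smelter1: 20 × $4 = $80
  Lodi->Smelter1: 30 × $6 = $180
  Lodi->Smelter2: 10 × $2 = $20
  Lodi->Smelter3: 40 × $2 = $80
Total = 80 + 180 + 20 + 80 = $360.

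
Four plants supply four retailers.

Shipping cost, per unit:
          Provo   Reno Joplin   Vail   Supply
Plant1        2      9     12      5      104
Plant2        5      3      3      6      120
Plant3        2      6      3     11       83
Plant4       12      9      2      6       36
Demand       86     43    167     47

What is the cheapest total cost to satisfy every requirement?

A cheapest plan:
  Plant1→Provo: 57 units
  Plant1→Vail: 47 units
  Plant2→Reno: 43 units
  Plant2→Joplin: 77 units
  Plant3→Provo: 29 units
  Plant3→Joplin: 54 units
  Plant4→Joplin: 36 units
Total cost = 1001.
(Supply check: Plant1 ships 104; Plant2 ships 120; Plant3 ships 83; Plant4 ships 36.)

1001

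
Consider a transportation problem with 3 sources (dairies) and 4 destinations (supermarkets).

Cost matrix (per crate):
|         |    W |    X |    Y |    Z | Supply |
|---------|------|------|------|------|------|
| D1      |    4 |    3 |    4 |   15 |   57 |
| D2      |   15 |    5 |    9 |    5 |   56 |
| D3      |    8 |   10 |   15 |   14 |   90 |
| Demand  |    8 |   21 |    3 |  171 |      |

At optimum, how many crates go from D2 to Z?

56

The minimum-cost plan:
  D1–W: 8 crates
  D1–X: 21 crates
  D1–Y: 3 crates
  D1–Z: 25 crates
  D2–Z: 56 crates
  D3–Z: 90 crates
Total cost = 2022.
So D2→Z carries 56 crates.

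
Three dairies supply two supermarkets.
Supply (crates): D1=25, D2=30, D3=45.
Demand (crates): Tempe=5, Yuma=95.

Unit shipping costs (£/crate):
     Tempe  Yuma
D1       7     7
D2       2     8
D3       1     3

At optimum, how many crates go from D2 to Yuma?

The minimum-cost plan:
  D1->Yuma: 25 × £7 = £175
  D2->Tempe: 5 × £2 = £10
  D2->Yuma: 25 × £8 = £200
  D3->Yuma: 45 × £3 = £135
Total cost = £520.
So D2→Yuma carries 25 crates.

25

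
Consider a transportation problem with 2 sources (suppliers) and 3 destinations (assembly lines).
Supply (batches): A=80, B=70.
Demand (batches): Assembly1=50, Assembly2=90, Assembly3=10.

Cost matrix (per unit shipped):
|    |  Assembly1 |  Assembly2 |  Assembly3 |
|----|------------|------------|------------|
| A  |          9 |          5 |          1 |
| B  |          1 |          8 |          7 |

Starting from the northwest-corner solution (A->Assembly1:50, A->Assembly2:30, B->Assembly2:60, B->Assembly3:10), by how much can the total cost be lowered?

580

Current plan cost = 50·9 + 30·5 + 60·8 + 10·7 = 1150.
Optimal plan:
  A to Assembly2: 70 × 5 = 350
  A to Assembly3: 10 × 1 = 10
  B to Assembly1: 50 × 1 = 50
  B to Assembly2: 20 × 8 = 160
Optimal cost = 570.
Saving = 1150 − 570 = 580.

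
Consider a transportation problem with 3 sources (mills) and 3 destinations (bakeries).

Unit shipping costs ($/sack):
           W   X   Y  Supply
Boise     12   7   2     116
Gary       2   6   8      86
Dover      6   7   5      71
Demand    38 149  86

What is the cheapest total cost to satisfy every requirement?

1243

One minimum-cost allocation:
  Boise–X: 30 × $7 = $210
  Boise–Y: 86 × $2 = $172
  Gary–W: 38 × $2 = $76
  Gary–X: 48 × $6 = $288
  Dover–X: 71 × $7 = $497
Total = 210 + 172 + 76 + 288 + 497 = $1243.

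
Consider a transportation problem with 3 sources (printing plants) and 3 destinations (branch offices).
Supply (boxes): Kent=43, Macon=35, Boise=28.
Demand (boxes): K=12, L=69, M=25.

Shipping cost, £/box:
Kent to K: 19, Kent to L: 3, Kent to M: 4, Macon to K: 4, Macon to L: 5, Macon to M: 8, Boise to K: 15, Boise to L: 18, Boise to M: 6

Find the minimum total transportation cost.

One minimum-cost allocation:
  Kent to L: 43 × £3 = £129
  Macon to K: 9 × £4 = £36
  Macon to L: 26 × £5 = £130
  Boise to K: 3 × £15 = £45
  Boise to M: 25 × £6 = £150
Total = 129 + 36 + 130 + 45 + 150 = £490.

490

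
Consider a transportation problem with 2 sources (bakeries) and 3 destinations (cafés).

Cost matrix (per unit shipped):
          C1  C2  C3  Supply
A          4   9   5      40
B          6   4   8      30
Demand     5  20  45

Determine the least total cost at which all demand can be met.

A cheapest plan:
  A->C3: 40 × 5 = 200
  B->C1: 5 × 6 = 30
  B->C2: 20 × 4 = 80
  B->C3: 5 × 8 = 40
Total = 200 + 30 + 80 + 40 = 350.
(Supply check: A ships 40; B ships 30.)

350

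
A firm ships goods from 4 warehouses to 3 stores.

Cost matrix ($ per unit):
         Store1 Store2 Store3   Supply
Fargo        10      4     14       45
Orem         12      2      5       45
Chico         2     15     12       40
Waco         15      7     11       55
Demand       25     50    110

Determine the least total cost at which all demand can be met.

A cheapest plan:
  Fargo–Store2: 45 × $4 = $180
  Orem–Store3: 45 × $5 = $225
  Chico–Store1: 25 × $2 = $50
  Chico–Store3: 15 × $12 = $180
  Waco–Store2: 5 × $7 = $35
  Waco–Store3: 50 × $11 = $550
Total = 180 + 225 + 50 + 180 + 35 + 550 = $1220.

1220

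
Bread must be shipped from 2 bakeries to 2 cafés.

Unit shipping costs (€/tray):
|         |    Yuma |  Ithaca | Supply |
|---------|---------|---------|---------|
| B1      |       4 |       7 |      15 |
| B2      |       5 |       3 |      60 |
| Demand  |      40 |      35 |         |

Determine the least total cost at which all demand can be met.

290

Optimal allocation:
  B1→Yuma: 15 × €4 = €60
  B2→Yuma: 25 × €5 = €125
  B2→Ithaca: 35 × €3 = €105
Total = 60 + 125 + 105 = €290.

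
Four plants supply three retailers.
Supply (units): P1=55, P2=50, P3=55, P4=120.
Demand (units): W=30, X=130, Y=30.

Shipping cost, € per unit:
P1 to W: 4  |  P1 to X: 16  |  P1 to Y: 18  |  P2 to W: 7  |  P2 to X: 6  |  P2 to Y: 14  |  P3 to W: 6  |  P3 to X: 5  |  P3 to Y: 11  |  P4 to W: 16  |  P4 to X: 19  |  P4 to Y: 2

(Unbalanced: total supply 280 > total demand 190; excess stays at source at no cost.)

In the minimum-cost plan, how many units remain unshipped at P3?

0

Minimum-cost shipments:
  P1–W: 30 × €4 = €120
  P1–X: 25 × €16 = €400
  P2–X: 50 × €6 = €300
  P3–X: 55 × €5 = €275
  P4–Y: 30 × €2 = €60
Total cost = €1155.
P3 ships 55 of its 55, leaving 0.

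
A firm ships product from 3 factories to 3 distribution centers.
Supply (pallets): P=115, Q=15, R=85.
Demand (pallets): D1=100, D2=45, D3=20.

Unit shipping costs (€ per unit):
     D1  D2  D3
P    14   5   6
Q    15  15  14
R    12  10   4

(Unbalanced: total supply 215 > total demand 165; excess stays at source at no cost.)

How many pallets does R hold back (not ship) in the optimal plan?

Minimum-cost shipments:
  P to D1: 15 × €14 = €210
  P to D2: 45 × €5 = €225
  P to D3: 20 × €6 = €120
  R to D1: 85 × €12 = €1020
Total cost = €1575.
R ships 85 of its 85, leaving 0.

0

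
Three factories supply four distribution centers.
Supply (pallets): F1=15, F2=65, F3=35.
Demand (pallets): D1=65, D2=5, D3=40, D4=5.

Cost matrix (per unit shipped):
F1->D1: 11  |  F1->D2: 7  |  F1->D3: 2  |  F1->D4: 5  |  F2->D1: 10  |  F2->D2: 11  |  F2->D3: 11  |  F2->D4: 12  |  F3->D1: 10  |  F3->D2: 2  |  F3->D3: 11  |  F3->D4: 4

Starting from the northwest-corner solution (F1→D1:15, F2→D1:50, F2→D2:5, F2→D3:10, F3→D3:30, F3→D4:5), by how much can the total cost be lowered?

Current plan cost = 15·11 + 50·10 + 5·11 + 10·11 + 30·11 + 5·4 = 1180.
Optimal plan:
  F1 to D3: 15 × 2 = 30
  F2 to D1: 65 × 10 = 650
  F3 to D2: 5 × 2 = 10
  F3 to D3: 25 × 11 = 275
  F3 to D4: 5 × 4 = 20
Optimal cost = 985.
Saving = 1180 − 985 = 195.

195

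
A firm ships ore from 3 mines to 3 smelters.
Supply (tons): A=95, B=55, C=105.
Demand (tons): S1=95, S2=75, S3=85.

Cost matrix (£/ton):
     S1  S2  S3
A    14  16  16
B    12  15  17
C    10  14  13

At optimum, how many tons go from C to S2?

Solving gives:
  A→S2: 20 × £16 = £320
  A→S3: 75 × £16 = £1200
  B→S2: 55 × £15 = £825
  C→S1: 95 × £10 = £950
  C→S3: 10 × £13 = £130
Total cost = £3425.
The route C→S2 is not used.

0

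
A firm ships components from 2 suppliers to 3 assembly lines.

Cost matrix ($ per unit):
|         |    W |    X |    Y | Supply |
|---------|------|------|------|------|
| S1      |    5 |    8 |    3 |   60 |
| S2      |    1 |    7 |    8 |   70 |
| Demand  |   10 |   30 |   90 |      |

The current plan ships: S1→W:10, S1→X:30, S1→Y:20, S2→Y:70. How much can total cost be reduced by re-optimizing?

Current plan cost = 10·5 + 30·8 + 20·3 + 70·8 = $910.
Optimal plan:
  S1–Y: 60 × $3 = $180
  S2–W: 10 × $1 = $10
  S2–X: 30 × $7 = $210
  S2–Y: 30 × $8 = $240
Optimal cost = $640.
Saving = 910 − 640 = $270.

270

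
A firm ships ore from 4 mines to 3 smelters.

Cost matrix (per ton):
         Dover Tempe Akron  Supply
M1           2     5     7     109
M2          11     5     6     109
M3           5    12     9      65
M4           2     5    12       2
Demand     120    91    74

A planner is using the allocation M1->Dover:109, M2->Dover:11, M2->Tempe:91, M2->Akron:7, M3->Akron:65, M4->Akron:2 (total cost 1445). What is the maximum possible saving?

Current plan cost = 109·2 + 11·11 + 91·5 + 7·6 + 65·9 + 2·12 = 1445.
Optimal plan:
  M1→Dover: 53 × 2 = 106
  M1→Tempe: 56 × 5 = 280
  M2→Tempe: 35 × 5 = 175
  M2→Akron: 74 × 6 = 444
  M3→Dover: 65 × 5 = 325
  M4→Dover: 2 × 2 = 4
Optimal cost = 1334.
Saving = 1445 − 1334 = 111.

111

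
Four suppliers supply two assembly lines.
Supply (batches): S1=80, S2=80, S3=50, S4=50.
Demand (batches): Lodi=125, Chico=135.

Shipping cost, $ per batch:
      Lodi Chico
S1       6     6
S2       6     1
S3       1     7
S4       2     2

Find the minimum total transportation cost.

Optimal allocation:
  S1→Lodi: 75 × $6 = $450
  S1→Chico: 5 × $6 = $30
  S2→Chico: 80 × $1 = $80
  S3→Lodi: 50 × $1 = $50
  S4→Chico: 50 × $2 = $100
Total = 450 + 30 + 80 + 50 + 100 = $710.

710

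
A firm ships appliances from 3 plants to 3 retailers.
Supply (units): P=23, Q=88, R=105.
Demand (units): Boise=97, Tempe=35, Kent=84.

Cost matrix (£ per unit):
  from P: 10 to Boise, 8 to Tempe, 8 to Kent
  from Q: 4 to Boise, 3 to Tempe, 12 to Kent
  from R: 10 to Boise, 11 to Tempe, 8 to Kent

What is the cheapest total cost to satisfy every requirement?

1406

An optimal shipping plan:
  P to Tempe: 23 × £8 = £184
  Q to Boise: 76 × £4 = £304
  Q to Tempe: 12 × £3 = £36
  R to Boise: 21 × £10 = £210
  R to Kent: 84 × £8 = £672
Total = 184 + 304 + 36 + 210 + 672 = £1406.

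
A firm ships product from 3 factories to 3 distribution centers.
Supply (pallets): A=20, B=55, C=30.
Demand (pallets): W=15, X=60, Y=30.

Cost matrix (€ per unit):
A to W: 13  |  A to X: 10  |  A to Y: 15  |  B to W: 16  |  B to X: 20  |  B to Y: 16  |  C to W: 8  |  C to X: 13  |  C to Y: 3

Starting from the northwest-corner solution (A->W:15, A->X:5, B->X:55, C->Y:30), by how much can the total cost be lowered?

Current plan cost = 15·13 + 5·10 + 55·20 + 30·3 = €1435.
Optimal plan:
  A to X: 20 × €10 = €200
  B to W: 15 × €16 = €240
  B to X: 40 × €20 = €800
  C to Y: 30 × €3 = €90
Optimal cost = €1330.
Saving = 1435 − 1330 = €105.

105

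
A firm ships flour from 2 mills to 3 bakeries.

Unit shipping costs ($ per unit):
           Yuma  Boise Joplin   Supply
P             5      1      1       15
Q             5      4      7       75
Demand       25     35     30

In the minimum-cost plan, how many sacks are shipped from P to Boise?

0

The minimum-cost plan:
  P->Joplin: 15 × $1 = $15
  Q->Yuma: 25 × $5 = $125
  Q->Boise: 35 × $4 = $140
  Q->Joplin: 15 × $7 = $105
Total cost = $385.
The route P→Boise is not used.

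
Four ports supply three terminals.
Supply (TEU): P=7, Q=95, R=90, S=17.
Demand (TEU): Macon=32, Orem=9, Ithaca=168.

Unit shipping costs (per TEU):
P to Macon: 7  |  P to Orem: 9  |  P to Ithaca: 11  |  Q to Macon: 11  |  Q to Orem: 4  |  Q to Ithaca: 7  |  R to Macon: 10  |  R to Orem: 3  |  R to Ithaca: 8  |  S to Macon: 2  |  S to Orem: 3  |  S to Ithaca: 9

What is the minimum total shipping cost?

1439

One minimum-cost allocation:
  P to Macon: 7 × 7 = 49
  Q to Ithaca: 95 × 7 = 665
  R to Macon: 8 × 10 = 80
  R to Orem: 9 × 3 = 27
  R to Ithaca: 73 × 8 = 584
  S to Macon: 17 × 2 = 34
Total = 49 + 665 + 80 + 27 + 584 + 34 = 1439.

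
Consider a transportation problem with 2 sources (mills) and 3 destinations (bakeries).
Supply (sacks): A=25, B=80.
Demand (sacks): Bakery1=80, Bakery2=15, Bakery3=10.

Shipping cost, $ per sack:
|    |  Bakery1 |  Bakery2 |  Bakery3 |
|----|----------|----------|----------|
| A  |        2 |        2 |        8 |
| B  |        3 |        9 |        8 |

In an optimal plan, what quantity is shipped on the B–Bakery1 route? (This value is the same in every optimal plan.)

70

Optimal shipments:
  A to Bakery1: 10 × $2 = $20
  A to Bakery2: 15 × $2 = $30
  B to Bakery1: 70 × $3 = $210
  B to Bakery3: 10 × $8 = $80
Total cost = $340.
So B→Bakery1 carries 70 sacks.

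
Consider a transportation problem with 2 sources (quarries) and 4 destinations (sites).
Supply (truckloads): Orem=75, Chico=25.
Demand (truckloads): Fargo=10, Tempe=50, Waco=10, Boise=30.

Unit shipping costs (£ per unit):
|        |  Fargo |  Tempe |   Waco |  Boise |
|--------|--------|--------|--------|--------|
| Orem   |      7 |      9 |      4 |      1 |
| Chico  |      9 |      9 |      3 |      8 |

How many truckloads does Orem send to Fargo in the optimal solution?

10

The minimum-cost plan:
  Orem to Fargo: 10 × £7 = £70
  Orem to Tempe: 35 × £9 = £315
  Orem to Boise: 30 × £1 = £30
  Chico to Tempe: 15 × £9 = £135
  Chico to Waco: 10 × £3 = £30
Total cost = £580.
So Orem→Fargo carries 10 truckloads.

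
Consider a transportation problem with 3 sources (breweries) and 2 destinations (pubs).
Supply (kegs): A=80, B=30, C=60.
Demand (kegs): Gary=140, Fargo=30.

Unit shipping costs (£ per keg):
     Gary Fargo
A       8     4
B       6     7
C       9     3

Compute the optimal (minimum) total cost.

One minimum-cost allocation:
  A->Gary: 80 × £8 = £640
  B->Gary: 30 × £6 = £180
  C->Gary: 30 × £9 = £270
  C->Fargo: 30 × £3 = £90
Total = 640 + 180 + 270 + 90 = £1180.

1180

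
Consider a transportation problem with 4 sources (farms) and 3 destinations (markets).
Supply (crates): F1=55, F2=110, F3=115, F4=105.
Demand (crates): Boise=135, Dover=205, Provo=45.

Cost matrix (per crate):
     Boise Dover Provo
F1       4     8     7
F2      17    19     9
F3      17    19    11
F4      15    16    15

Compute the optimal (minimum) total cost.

5565

One minimum-cost allocation:
  F1 to Boise: 55 crates
  F2 to Dover: 65 crates
  F2 to Provo: 45 crates
  F3 to Boise: 80 crates
  F3 to Dover: 35 crates
  F4 to Dover: 105 crates
Total cost = 5565.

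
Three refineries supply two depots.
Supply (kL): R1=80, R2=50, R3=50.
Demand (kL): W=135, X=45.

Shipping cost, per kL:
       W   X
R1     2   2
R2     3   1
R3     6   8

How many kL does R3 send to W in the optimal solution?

Solving gives:
  R1→W: 80 × 2 = 160
  R2→W: 5 × 3 = 15
  R2→X: 45 × 1 = 45
  R3→W: 50 × 6 = 300
Total cost = 520.
So R3→W carries 50 kL.

50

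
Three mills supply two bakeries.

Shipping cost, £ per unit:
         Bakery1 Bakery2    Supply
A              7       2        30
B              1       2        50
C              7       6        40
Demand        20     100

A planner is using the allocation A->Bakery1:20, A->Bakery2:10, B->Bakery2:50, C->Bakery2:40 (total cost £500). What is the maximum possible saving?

Current plan cost = 20·7 + 10·2 + 50·2 + 40·6 = £500.
Optimal plan:
  A→Bakery2: 30 × £2 = £60
  B→Bakery1: 20 × £1 = £20
  B→Bakery2: 30 × £2 = £60
  C→Bakery2: 40 × £6 = £240
Optimal cost = £380.
Saving = 500 − 380 = £120.

120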